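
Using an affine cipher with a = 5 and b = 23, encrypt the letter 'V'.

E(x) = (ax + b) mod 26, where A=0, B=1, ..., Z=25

Step 1: Convert 'V' to number: x = 21.
Step 2: E(21) = (5 * 21 + 23) mod 26 = 128 mod 26 = 24.
Step 3: Convert 24 back to letter: Y.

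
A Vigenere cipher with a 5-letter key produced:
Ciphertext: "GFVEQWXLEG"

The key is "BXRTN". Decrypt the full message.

Step 1: Key 'BXRTN' has length 5. Extended key: BXRTNBXRTN
Step 2: Decrypt each position:
  G(6) - B(1) = 5 = F
  F(5) - X(23) = 8 = I
  V(21) - R(17) = 4 = E
  E(4) - T(19) = 11 = L
  Q(16) - N(13) = 3 = D
  W(22) - B(1) = 21 = V
  X(23) - X(23) = 0 = A
  L(11) - R(17) = 20 = U
  E(4) - T(19) = 11 = L
  G(6) - N(13) = 19 = T
Plaintext: FIELDVAULT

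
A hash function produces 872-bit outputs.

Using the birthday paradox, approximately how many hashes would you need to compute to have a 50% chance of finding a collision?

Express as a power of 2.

Step 1: The birthday paradox gives collision probability ~50% after sqrt(2^n) = 2^(n/2) hashes.
Step 2: For 872-bit output: 2^(872/2) = 2^436.
Step 3: Approximately 2^436 hash computations needed.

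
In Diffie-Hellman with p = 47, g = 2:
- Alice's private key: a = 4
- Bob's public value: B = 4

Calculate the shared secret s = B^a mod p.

Step 1: s = B^a mod p = 4^4 mod 47.
  4^1 mod 47 = 4
  4^2 mod 47 = (4 * 4) mod 47 = 16
  4^3 mod 47 = (16 * 4) mod 47 = 17
  4^4 mod 47 = (17 * 4) mod 47 = 21
Result: shared secret = 21.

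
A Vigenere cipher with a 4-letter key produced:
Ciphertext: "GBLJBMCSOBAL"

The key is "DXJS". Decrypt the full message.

Step 1: Key 'DXJS' has length 4. Extended key: DXJSDXJSDXJS
Step 2: Decrypt each position:
  G(6) - D(3) = 3 = D
  B(1) - X(23) = 4 = E
  L(11) - J(9) = 2 = C
  J(9) - S(18) = 17 = R
  B(1) - D(3) = 24 = Y
  M(12) - X(23) = 15 = P
  C(2) - J(9) = 19 = T
  S(18) - S(18) = 0 = A
  O(14) - D(3) = 11 = L
  B(1) - X(23) = 4 = E
  A(0) - J(9) = 17 = R
  L(11) - S(18) = 19 = T
Plaintext: DECRYPTALERT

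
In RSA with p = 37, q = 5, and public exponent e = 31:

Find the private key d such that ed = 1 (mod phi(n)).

Step 1: n = 37 * 5 = 185.
Step 2: phi(n) = 36 * 4 = 144.
Step 3: Find d such that 31 * d = 1 (mod 144).
Step 4: d = 31^(-1) mod 144 = 79.
Verification: 31 * 79 = 2449 = 17 * 144 + 1.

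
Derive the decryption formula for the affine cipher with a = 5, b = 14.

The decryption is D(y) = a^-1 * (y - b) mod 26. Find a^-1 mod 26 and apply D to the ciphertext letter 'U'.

Step 1: Find a^-1, the modular inverse of 5 mod 26.
Step 2: We need 5 * a^-1 = 1 (mod 26).
Step 3: 5 * 21 = 105 = 4 * 26 + 1, so a^-1 = 21.
Step 4: D(y) = 21(y - 14) mod 26.
Step 5: Apply to 'U' (y = 20): D(20) = 21 * (20 - 14) mod 26 = 21 * 6 mod 26 = 22 -> 'W'.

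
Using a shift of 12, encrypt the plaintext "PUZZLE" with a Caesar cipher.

Step 1: For each letter, shift forward by 12 positions (mod 26).
  P (position 15) -> position (15+12) mod 26 = 1 -> B
  U (position 20) -> position (20+12) mod 26 = 6 -> G
  Z (position 25) -> position (25+12) mod 26 = 11 -> L
  Z (position 25) -> position (25+12) mod 26 = 11 -> L
  L (position 11) -> position (11+12) mod 26 = 23 -> X
  E (position 4) -> position (4+12) mod 26 = 16 -> Q
Result: BGLLXQ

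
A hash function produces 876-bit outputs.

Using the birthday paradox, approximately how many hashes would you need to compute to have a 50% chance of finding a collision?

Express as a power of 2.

Step 1: The birthday paradox gives collision probability ~50% after sqrt(2^n) = 2^(n/2) hashes.
Step 2: For 876-bit output: 2^(876/2) = 2^438.
Step 3: Approximately 2^438 hash computations needed.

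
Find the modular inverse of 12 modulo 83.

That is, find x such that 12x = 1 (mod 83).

Step 1: We need x such that 12 * x = 1 (mod 83).
Step 2: Using the extended Euclidean algorithm or trial:
  12 * 7 = 84 = 1 * 83 + 1.
Step 3: Since 84 mod 83 = 1, the inverse is x = 7.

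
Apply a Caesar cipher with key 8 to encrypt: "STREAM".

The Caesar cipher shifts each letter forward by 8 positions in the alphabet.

Step 1: For each letter, shift forward by 8 positions (mod 26).
  S (position 18) -> position (18+8) mod 26 = 0 -> A
  T (position 19) -> position (19+8) mod 26 = 1 -> B
  R (position 17) -> position (17+8) mod 26 = 25 -> Z
  E (position 4) -> position (4+8) mod 26 = 12 -> M
  A (position 0) -> position (0+8) mod 26 = 8 -> I
  M (position 12) -> position (12+8) mod 26 = 20 -> U
Result: ABZMIU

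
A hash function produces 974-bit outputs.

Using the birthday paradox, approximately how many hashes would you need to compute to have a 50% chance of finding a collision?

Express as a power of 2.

Step 1: The birthday paradox gives collision probability ~50% after sqrt(2^n) = 2^(n/2) hashes.
Step 2: For 974-bit output: 2^(974/2) = 2^487.
Step 3: Approximately 2^487 hash computations needed.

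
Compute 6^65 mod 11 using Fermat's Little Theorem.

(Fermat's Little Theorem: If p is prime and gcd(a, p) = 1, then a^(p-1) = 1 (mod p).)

Step 1: Since 11 is prime, by Fermat's Little Theorem: 6^10 = 1 (mod 11).
Step 2: Reduce exponent: 65 mod 10 = 5.
Step 3: So 6^65 = 6^5 (mod 11).
Step 4: 6^5 mod 11 = 10.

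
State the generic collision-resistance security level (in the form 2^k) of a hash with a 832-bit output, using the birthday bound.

Step 1: The birthday paradox gives collision probability ~50% after sqrt(2^n) = 2^(n/2) hashes.
Step 2: For 832-bit output: 2^(832/2) = 2^416.
Step 3: Approximately 2^416 hash computations needed.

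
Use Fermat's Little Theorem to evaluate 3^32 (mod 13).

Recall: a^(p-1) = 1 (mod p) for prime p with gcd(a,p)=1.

Step 1: Since 13 is prime, by Fermat's Little Theorem: 3^12 = 1 (mod 13).
Step 2: Reduce exponent: 32 mod 12 = 8.
Step 3: So 3^32 = 3^8 (mod 13).
Step 4: 3^8 mod 13 = 9.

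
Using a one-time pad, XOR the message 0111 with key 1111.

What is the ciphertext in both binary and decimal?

Step 1: Write out the XOR operation bit by bit:
  Message: 0111
  Key:     1111
  XOR:     1000
Step 2: Convert to decimal: 1000 = 8.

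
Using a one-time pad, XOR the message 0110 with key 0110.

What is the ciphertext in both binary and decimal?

Step 1: Write out the XOR operation bit by bit:
  Message: 0110
  Key:     0110
  XOR:     0000
Step 2: Convert to decimal: 0000 = 0.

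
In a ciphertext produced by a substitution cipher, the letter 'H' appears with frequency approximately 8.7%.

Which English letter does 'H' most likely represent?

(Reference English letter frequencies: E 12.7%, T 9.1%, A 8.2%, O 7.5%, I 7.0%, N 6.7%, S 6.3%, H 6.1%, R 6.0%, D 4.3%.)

Step 1: The observed frequency is 8.7%.
Step 2: Compare with English frequencies:
  E: 12.7% (difference: 4.0%)
  T: 9.1% (difference: 0.4%) <-- closest
  A: 8.2% (difference: 0.5%)
  O: 7.5% (difference: 1.2%)
  I: 7.0% (difference: 1.7%)
  N: 6.7% (difference: 2.0%)
  S: 6.3% (difference: 2.4%)
  H: 6.1% (difference: 2.6%)
  R: 6.0% (difference: 2.7%)
  D: 4.3% (difference: 4.4%)
Step 3: 'H' most likely represents 'T' (frequency 9.1%).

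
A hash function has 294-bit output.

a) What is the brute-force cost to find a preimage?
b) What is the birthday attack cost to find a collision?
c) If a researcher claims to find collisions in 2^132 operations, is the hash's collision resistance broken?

Step 1: Preimage resistance requires brute-force of 2^294 operations.
Step 2: Collision resistance (birthday bound) = 2^(294/2) = 2^147.
Step 3: The claimed attack costs 2^132 operations.
Step 4: Since 2^132 < 2^147, the claimed attack beats the generic birthday bound, so collision resistance is broken.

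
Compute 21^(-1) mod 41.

Step 1: We need x such that 21 * x = 1 (mod 41).
Step 2: Using the extended Euclidean algorithm or trial:
  21 * 2 = 42 = 1 * 41 + 1.
Step 3: Since 42 mod 41 = 1, the inverse is x = 2.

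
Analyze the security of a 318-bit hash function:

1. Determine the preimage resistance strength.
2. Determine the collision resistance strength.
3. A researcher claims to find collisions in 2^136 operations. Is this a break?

Step 1: Preimage resistance requires brute-force of 2^318 operations.
Step 2: Collision resistance (birthday bound) = 2^(318/2) = 2^159.
Step 3: The claimed attack costs 2^136 operations.
Step 4: Since 2^136 < 2^159, the claimed attack beats the generic birthday bound, so collision resistance is broken.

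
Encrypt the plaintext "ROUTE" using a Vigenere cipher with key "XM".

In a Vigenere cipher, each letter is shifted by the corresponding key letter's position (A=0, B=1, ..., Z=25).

Step 1: Repeat key to match plaintext length:
  Plaintext: ROUTE
  Key:       XMXMX
Step 2: Encrypt each letter:
  R(17) + X(23) = (17+23) mod 26 = 14 = O
  O(14) + M(12) = (14+12) mod 26 = 0 = A
  U(20) + X(23) = (20+23) mod 26 = 17 = R
  T(19) + M(12) = (19+12) mod 26 = 5 = F
  E(4) + X(23) = (4+23) mod 26 = 1 = B
Ciphertext: OARFB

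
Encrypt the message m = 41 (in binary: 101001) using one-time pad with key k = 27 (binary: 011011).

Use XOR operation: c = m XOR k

Step 1: Write out the XOR operation bit by bit:
  Message: 101001
  Key:     011011
  XOR:     110010
Step 2: Convert to decimal: 110010 = 50.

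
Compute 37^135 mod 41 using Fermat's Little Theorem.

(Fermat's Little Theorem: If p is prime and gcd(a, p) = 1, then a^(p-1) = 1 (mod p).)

Step 1: Since 41 is prime, by Fermat's Little Theorem: 37^40 = 1 (mod 41).
Step 2: Reduce exponent: 135 mod 40 = 15.
Step 3: So 37^135 = 37^15 (mod 41).
Step 4: 37^15 mod 41 = 1.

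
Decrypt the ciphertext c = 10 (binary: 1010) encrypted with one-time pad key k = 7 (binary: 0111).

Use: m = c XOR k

Step 1: XOR ciphertext with key:
  Ciphertext: 1010
  Key:        0111
  XOR:        1101
Step 2: Plaintext = 1101 = 13 in decimal.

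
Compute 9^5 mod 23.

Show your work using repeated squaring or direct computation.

Step 1: Compute 9^5 mod 23 step by step, reducing modulo 23 at each step.
  9^1 mod 23 = 9
  9^2 mod 23 = (9 * 9) mod 23 = 12
  9^3 mod 23 = (12 * 9) mod 23 = 16
  9^4 mod 23 = (16 * 9) mod 23 = 6
  9^5 mod 23 = (6 * 9) mod 23 = 8
Step 2: Result = 8.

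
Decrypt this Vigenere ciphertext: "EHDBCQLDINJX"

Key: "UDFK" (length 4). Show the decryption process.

Step 1: Key 'UDFK' has length 4. Extended key: UDFKUDFKUDFK
Step 2: Decrypt each position:
  E(4) - U(20) = 10 = K
  H(7) - D(3) = 4 = E
  D(3) - F(5) = 24 = Y
  B(1) - K(10) = 17 = R
  C(2) - U(20) = 8 = I
  Q(16) - D(3) = 13 = N
  L(11) - F(5) = 6 = G
  D(3) - K(10) = 19 = T
  I(8) - U(20) = 14 = O
  N(13) - D(3) = 10 = K
  J(9) - F(5) = 4 = E
  X(23) - K(10) = 13 = N
Plaintext: KEYRINGTOKEN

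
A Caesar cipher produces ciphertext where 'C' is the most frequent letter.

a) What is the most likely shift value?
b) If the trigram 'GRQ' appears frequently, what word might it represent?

Step 1: In English, 'E' is the most frequent letter (12.7%).
Step 2: The most frequent ciphertext letter is 'C' (position 2).
Step 3: Shift = (2 - 4) mod 26 = 24.
Step 4: Decrypt 'GRQ' by shifting back 24:
  G -> I
  R -> T
  Q -> S
Step 5: 'GRQ' decrypts to 'ITS'.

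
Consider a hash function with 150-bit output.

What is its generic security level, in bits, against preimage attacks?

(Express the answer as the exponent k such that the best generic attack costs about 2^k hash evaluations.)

Step 1: The hash has a 150-bit output.
Step 2: Preimage resistance means: given a digest h(x), it should be infeasible to find any input that hashes to it.
With a 150-bit output there are 2^150 possible digests, so a generic brute-force preimage search costs about 2^150 evaluations.
Step 3: Security level = 150 bits.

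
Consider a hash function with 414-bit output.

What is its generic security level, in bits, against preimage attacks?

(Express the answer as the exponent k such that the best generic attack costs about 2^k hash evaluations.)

Step 1: The hash has a 414-bit output.
Step 2: Preimage resistance means: given a digest h(x), it should be infeasible to find any input that hashes to it.
With a 414-bit output there are 2^414 possible digests, so a generic brute-force preimage search costs about 2^414 evaluations.
Step 3: Security level = 414 bits.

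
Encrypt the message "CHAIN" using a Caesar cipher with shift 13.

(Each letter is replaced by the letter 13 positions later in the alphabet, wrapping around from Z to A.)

Step 1: For each letter, shift forward by 13 positions (mod 26).
  C (position 2) -> position (2+13) mod 26 = 15 -> P
  H (position 7) -> position (7+13) mod 26 = 20 -> U
  A (position 0) -> position (0+13) mod 26 = 13 -> N
  I (position 8) -> position (8+13) mod 26 = 21 -> V
  N (position 13) -> position (13+13) mod 26 = 0 -> A
Result: PUNVA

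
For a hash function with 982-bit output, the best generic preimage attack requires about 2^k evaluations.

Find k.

Step 1: The hash has a 982-bit output.
Step 2: Preimage resistance means: given a digest h(x), it should be infeasible to find any input that hashes to it.
With a 982-bit output there are 2^982 possible digests, so a generic brute-force preimage search costs about 2^982 evaluations.
Step 3: Security level = 982 bits.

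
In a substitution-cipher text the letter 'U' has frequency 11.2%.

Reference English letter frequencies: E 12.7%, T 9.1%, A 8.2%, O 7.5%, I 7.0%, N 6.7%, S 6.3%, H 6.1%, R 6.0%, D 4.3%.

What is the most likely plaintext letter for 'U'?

Step 1: The observed frequency is 11.2%.
Step 2: Compare with English frequencies:
  E: 12.7% (difference: 1.5%) <-- closest
  T: 9.1% (difference: 2.1%)
  A: 8.2% (difference: 3.0%)
  O: 7.5% (difference: 3.7%)
  I: 7.0% (difference: 4.2%)
  N: 6.7% (difference: 4.5%)
  S: 6.3% (difference: 4.9%)
  H: 6.1% (difference: 5.1%)
  R: 6.0% (difference: 5.2%)
  D: 4.3% (difference: 6.9%)
Step 3: 'U' most likely represents 'E' (frequency 12.7%).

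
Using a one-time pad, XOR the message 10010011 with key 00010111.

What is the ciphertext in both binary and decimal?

Step 1: Write out the XOR operation bit by bit:
  Message: 10010011
  Key:     00010111
  XOR:     10000100
Step 2: Convert to decimal: 10000100 = 132.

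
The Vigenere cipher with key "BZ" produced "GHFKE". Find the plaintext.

Step 1: Extend key: BZBZB
Step 2: Decrypt each letter (c - k) mod 26:
  G(6) - B(1) = (6-1) mod 26 = 5 = F
  H(7) - Z(25) = (7-25) mod 26 = 8 = I
  F(5) - B(1) = (5-1) mod 26 = 4 = E
  K(10) - Z(25) = (10-25) mod 26 = 11 = L
  E(4) - B(1) = (4-1) mod 26 = 3 = D
Plaintext: FIELD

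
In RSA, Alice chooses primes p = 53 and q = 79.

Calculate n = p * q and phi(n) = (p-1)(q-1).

Step 1: n = p * q = 53 * 79 = 4187.
Step 2: phi(n) = (p-1)(q-1) = 52 * 78 = 4056.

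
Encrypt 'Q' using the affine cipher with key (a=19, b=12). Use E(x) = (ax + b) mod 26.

Step 1: Convert 'Q' to number: x = 16.
Step 2: E(16) = (19 * 16 + 12) mod 26 = 316 mod 26 = 4.
Step 3: Convert 4 back to letter: E.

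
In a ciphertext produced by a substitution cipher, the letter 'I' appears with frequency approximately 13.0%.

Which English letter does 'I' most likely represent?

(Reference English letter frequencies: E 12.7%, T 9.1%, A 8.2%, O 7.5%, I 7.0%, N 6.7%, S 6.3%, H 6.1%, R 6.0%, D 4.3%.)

Step 1: The observed frequency is 13.0%.
Step 2: Compare with English frequencies:
  E: 12.7% (difference: 0.3%) <-- closest
  T: 9.1% (difference: 3.9%)
  A: 8.2% (difference: 4.8%)
  O: 7.5% (difference: 5.5%)
  I: 7.0% (difference: 6.0%)
  N: 6.7% (difference: 6.3%)
  S: 6.3% (difference: 6.7%)
  H: 6.1% (difference: 6.9%)
  R: 6.0% (difference: 7.0%)
  D: 4.3% (difference: 8.7%)
Step 3: 'I' most likely represents 'E' (frequency 12.7%).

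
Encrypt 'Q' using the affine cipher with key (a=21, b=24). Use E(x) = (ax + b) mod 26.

Step 1: Convert 'Q' to number: x = 16.
Step 2: E(16) = (21 * 16 + 24) mod 26 = 360 mod 26 = 22.
Step 3: Convert 22 back to letter: W.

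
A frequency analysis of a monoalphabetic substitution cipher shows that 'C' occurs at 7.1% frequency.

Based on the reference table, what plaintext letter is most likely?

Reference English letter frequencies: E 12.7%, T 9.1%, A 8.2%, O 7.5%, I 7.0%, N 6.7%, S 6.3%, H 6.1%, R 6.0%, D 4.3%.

Step 1: The observed frequency is 7.1%.
Step 2: Compare with English frequencies:
  E: 12.7% (difference: 5.6%)
  T: 9.1% (difference: 2.0%)
  A: 8.2% (difference: 1.1%)
  O: 7.5% (difference: 0.4%)
  I: 7.0% (difference: 0.1%) <-- closest
  N: 6.7% (difference: 0.4%)
  S: 6.3% (difference: 0.8%)
  H: 6.1% (difference: 1.0%)
  R: 6.0% (difference: 1.1%)
  D: 4.3% (difference: 2.8%)
Step 3: 'C' most likely represents 'I' (frequency 7.0%).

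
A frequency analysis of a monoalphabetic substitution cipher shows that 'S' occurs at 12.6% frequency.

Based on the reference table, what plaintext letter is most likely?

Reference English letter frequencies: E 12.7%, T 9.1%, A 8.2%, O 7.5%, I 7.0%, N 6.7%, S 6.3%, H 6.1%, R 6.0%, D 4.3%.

Step 1: The observed frequency is 12.6%.
Step 2: Compare with English frequencies:
  E: 12.7% (difference: 0.1%) <-- closest
  T: 9.1% (difference: 3.5%)
  A: 8.2% (difference: 4.4%)
  O: 7.5% (difference: 5.1%)
  I: 7.0% (difference: 5.6%)
  N: 6.7% (difference: 5.9%)
  S: 6.3% (difference: 6.3%)
  H: 6.1% (difference: 6.5%)
  R: 6.0% (difference: 6.6%)
  D: 4.3% (difference: 8.3%)
Step 3: 'S' most likely represents 'E' (frequency 12.7%).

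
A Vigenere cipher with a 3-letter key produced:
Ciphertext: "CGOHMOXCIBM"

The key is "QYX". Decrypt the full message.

Step 1: Key 'QYX' has length 3. Extended key: QYXQYXQYXQY
Step 2: Decrypt each position:
  C(2) - Q(16) = 12 = M
  G(6) - Y(24) = 8 = I
  O(14) - X(23) = 17 = R
  H(7) - Q(16) = 17 = R
  M(12) - Y(24) = 14 = O
  O(14) - X(23) = 17 = R
  X(23) - Q(16) = 7 = H
  C(2) - Y(24) = 4 = E
  I(8) - X(23) = 11 = L
  B(1) - Q(16) = 11 = L
  M(12) - Y(24) = 14 = O
Plaintext: MIRRORHELLO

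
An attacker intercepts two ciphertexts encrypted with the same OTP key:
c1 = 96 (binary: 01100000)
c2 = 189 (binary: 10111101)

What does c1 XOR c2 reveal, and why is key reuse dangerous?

Step 1: c1 XOR c2 = (m1 XOR k) XOR (m2 XOR k).
Step 2: By XOR associativity/commutativity: = m1 XOR m2 XOR k XOR k = m1 XOR m2.
Step 3: 01100000 XOR 10111101 = 11011101 = 221.
Step 4: The key cancels out! An attacker learns m1 XOR m2 = 221, revealing the relationship between plaintexts.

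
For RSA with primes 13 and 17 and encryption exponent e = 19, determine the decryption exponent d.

Step 1: n = 13 * 17 = 221.
Step 2: phi(n) = 12 * 16 = 192.
Step 3: Find d such that 19 * d = 1 (mod 192).
Step 4: d = 19^(-1) mod 192 = 91.
Verification: 19 * 91 = 1729 = 9 * 192 + 1.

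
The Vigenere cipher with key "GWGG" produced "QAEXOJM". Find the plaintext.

Step 1: Extend key: GWGGGWG
Step 2: Decrypt each letter (c - k) mod 26:
  Q(16) - G(6) = (16-6) mod 26 = 10 = K
  A(0) - W(22) = (0-22) mod 26 = 4 = E
  E(4) - G(6) = (4-6) mod 26 = 24 = Y
  X(23) - G(6) = (23-6) mod 26 = 17 = R
  O(14) - G(6) = (14-6) mod 26 = 8 = I
  J(9) - W(22) = (9-22) mod 26 = 13 = N
  M(12) - G(6) = (12-6) mod 26 = 6 = G
Plaintext: KEYRING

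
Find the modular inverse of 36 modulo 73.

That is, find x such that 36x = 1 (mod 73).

Step 1: We need x such that 36 * x = 1 (mod 73).
Step 2: Using the extended Euclidean algorithm or trial:
  36 * 71 = 2556 = 35 * 73 + 1.
Step 3: Since 2556 mod 73 = 1, the inverse is x = 71.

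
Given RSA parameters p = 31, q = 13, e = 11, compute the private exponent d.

Step 1: n = 31 * 13 = 403.
Step 2: phi(n) = 30 * 12 = 360.
Step 3: Find d such that 11 * d = 1 (mod 360).
Step 4: d = 11^(-1) mod 360 = 131.
Verification: 11 * 131 = 1441 = 4 * 360 + 1.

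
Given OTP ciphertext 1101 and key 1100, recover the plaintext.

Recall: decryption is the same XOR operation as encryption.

Step 1: XOR ciphertext with key:
  Ciphertext: 1101
  Key:        1100
  XOR:        0001
Step 2: Plaintext = 0001 = 1 in decimal.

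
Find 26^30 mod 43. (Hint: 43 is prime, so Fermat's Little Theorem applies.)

Step 1: Since 43 is prime, by Fermat's Little Theorem: 26^42 = 1 (mod 43).
Step 2: Reduce exponent: 30 mod 42 = 30.
Step 3: So 26^30 = 26^30 (mod 43).
Step 4: 26^30 mod 43 = 41.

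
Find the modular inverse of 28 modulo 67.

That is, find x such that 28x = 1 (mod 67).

Step 1: We need x such that 28 * x = 1 (mod 67).
Step 2: Using the extended Euclidean algorithm or trial:
  28 * 12 = 336 = 5 * 67 + 1.
Step 3: Since 336 mod 67 = 1, the inverse is x = 12.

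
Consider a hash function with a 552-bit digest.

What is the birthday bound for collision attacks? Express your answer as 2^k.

Step 1: The birthday paradox gives collision probability ~50% after sqrt(2^n) = 2^(n/2) hashes.
Step 2: For 552-bit output: 2^(552/2) = 2^276.
Step 3: Approximately 2^276 hash computations needed.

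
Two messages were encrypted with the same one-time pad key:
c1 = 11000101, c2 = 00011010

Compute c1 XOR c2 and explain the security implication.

Step 1: c1 XOR c2 = (m1 XOR k) XOR (m2 XOR k).
Step 2: By XOR associativity/commutativity: = m1 XOR m2 XOR k XOR k = m1 XOR m2.
Step 3: 11000101 XOR 00011010 = 11011111 = 223.
Step 4: The key cancels out! An attacker learns m1 XOR m2 = 223, revealing the relationship between plaintexts.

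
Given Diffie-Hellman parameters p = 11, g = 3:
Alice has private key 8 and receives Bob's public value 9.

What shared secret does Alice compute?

Step 1: s = B^a mod p = 9^8 mod 11.
  9^1 mod 11 = 9
  9^2 mod 11 = (9 * 9) mod 11 = 4
  9^3 mod 11 = (4 * 9) mod 11 = 3
  9^4 mod 11 = (3 * 9) mod 11 = 5
  9^5 mod 11 = (5 * 9) mod 11 = 1
  9^6 mod 11 = (1 * 9) mod 11 = 9
  9^7 mod 11 = (9 * 9) mod 11 = 4
  9^8 mod 11 = (4 * 9) mod 11 = 3
Result: shared secret = 3.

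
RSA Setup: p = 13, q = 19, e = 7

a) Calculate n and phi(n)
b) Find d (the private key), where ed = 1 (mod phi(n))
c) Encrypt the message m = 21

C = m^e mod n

Step 1: n = 13 * 19 = 247.
Step 2: phi(n) = (13-1)(19-1) = 12 * 18 = 216.
Step 3: Find d = 7^(-1) mod 216 = 31.
  Verify: 7 * 31 = 217 = 1 (mod 216).
Step 4: C = 21^7 mod 247 = 109.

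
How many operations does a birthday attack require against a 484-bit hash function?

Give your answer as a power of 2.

Step 1: The birthday paradox gives collision probability ~50% after sqrt(2^n) = 2^(n/2) hashes.
Step 2: For 484-bit output: 2^(484/2) = 2^242.
Step 3: Approximately 2^242 hash computations needed.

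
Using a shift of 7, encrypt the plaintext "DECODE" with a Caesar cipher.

Step 1: For each letter, shift forward by 7 positions (mod 26).
  D (position 3) -> position (3+7) mod 26 = 10 -> K
  E (position 4) -> position (4+7) mod 26 = 11 -> L
  C (position 2) -> position (2+7) mod 26 = 9 -> J
  O (position 14) -> position (14+7) mod 26 = 21 -> V
  D (position 3) -> position (3+7) mod 26 = 10 -> K
  E (position 4) -> position (4+7) mod 26 = 11 -> L
Result: KLJVKL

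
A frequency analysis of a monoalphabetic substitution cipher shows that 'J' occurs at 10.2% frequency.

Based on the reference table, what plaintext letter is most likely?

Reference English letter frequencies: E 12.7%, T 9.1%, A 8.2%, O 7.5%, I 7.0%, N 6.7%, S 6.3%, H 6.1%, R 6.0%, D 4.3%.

Step 1: The observed frequency is 10.2%.
Step 2: Compare with English frequencies:
  E: 12.7% (difference: 2.5%)
  T: 9.1% (difference: 1.1%) <-- closest
  A: 8.2% (difference: 2.0%)
  O: 7.5% (difference: 2.7%)
  I: 7.0% (difference: 3.2%)
  N: 6.7% (difference: 3.5%)
  S: 6.3% (difference: 3.9%)
  H: 6.1% (difference: 4.1%)
  R: 6.0% (difference: 4.2%)
  D: 4.3% (difference: 5.9%)
Step 3: 'J' most likely represents 'T' (frequency 9.1%).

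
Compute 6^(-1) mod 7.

Step 1: We need x such that 6 * x = 1 (mod 7).
Step 2: Using the extended Euclidean algorithm or trial:
  6 * 6 = 36 = 5 * 7 + 1.
Step 3: Since 36 mod 7 = 1, the inverse is x = 6.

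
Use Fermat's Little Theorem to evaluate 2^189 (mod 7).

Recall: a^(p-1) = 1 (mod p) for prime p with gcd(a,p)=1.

Step 1: Since 7 is prime, by Fermat's Little Theorem: 2^6 = 1 (mod 7).
Step 2: Reduce exponent: 189 mod 6 = 3.
Step 3: So 2^189 = 2^3 (mod 7).
Step 4: 2^3 mod 7 = 1.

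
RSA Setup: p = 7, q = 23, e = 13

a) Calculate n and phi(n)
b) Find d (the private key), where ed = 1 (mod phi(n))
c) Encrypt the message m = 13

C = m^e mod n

Step 1: n = 7 * 23 = 161.
Step 2: phi(n) = (7-1)(23-1) = 6 * 22 = 132.
Step 3: Find d = 13^(-1) mod 132 = 61.
  Verify: 13 * 61 = 793 = 1 (mod 132).
Step 4: C = 13^13 mod 161 = 146.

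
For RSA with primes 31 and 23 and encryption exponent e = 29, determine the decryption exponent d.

Step 1: n = 31 * 23 = 713.
Step 2: phi(n) = 30 * 22 = 660.
Step 3: Find d such that 29 * d = 1 (mod 660).
Step 4: d = 29^(-1) mod 660 = 569.
Verification: 29 * 569 = 16501 = 25 * 660 + 1.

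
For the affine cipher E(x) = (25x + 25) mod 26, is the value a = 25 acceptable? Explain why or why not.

Step 1: Compute gcd(25, 26).
Step 2: gcd(25, 26) = 1.
Since gcd = 1, 25 is coprime with 26, so it is a valid key.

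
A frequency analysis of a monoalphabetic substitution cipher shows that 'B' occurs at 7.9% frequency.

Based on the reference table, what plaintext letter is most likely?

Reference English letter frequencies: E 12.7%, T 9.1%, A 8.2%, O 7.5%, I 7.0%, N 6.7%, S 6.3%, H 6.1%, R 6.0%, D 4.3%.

Step 1: The observed frequency is 7.9%.
Step 2: Compare with English frequencies:
  E: 12.7% (difference: 4.8%)
  T: 9.1% (difference: 1.2%)
  A: 8.2% (difference: 0.3%) <-- closest
  O: 7.5% (difference: 0.4%)
  I: 7.0% (difference: 0.9%)
  N: 6.7% (difference: 1.2%)
  S: 6.3% (difference: 1.6%)
  H: 6.1% (difference: 1.8%)
  R: 6.0% (difference: 1.9%)
  D: 4.3% (difference: 3.6%)
Step 3: 'B' most likely represents 'A' (frequency 8.2%).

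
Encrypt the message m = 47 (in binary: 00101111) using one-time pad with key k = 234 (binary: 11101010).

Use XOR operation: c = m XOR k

Step 1: Write out the XOR operation bit by bit:
  Message: 00101111
  Key:     11101010
  XOR:     11000101
Step 2: Convert to decimal: 11000101 = 197.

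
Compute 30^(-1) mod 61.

Step 1: We need x such that 30 * x = 1 (mod 61).
Step 2: Using the extended Euclidean algorithm or trial:
  30 * 59 = 1770 = 29 * 61 + 1.
Step 3: Since 1770 mod 61 = 1, the inverse is x = 59.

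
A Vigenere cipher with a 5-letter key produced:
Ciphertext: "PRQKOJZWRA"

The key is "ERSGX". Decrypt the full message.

Step 1: Key 'ERSGX' has length 5. Extended key: ERSGXERSGX
Step 2: Decrypt each position:
  P(15) - E(4) = 11 = L
  R(17) - R(17) = 0 = A
  Q(16) - S(18) = 24 = Y
  K(10) - G(6) = 4 = E
  O(14) - X(23) = 17 = R
  J(9) - E(4) = 5 = F
  Z(25) - R(17) = 8 = I
  W(22) - S(18) = 4 = E
  R(17) - G(6) = 11 = L
  A(0) - X(23) = 3 = D
Plaintext: LAYERFIELD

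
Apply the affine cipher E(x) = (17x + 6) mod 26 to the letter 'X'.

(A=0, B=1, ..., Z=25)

Step 1: Convert 'X' to number: x = 23.
Step 2: E(23) = (17 * 23 + 6) mod 26 = 397 mod 26 = 7.
Step 3: Convert 7 back to letter: H.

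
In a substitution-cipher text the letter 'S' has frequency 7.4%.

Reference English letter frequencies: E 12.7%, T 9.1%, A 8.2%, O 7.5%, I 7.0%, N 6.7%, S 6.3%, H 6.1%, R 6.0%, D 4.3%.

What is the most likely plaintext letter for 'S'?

Step 1: The observed frequency is 7.4%.
Step 2: Compare with English frequencies:
  E: 12.7% (difference: 5.3%)
  T: 9.1% (difference: 1.7%)
  A: 8.2% (difference: 0.8%)
  O: 7.5% (difference: 0.1%) <-- closest
  I: 7.0% (difference: 0.4%)
  N: 6.7% (difference: 0.7%)
  S: 6.3% (difference: 1.1%)
  H: 6.1% (difference: 1.3%)
  R: 6.0% (difference: 1.4%)
  D: 4.3% (difference: 3.1%)
Step 3: 'S' most likely represents 'O' (frequency 7.5%).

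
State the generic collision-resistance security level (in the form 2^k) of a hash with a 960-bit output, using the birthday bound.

Step 1: The birthday paradox gives collision probability ~50% after sqrt(2^n) = 2^(n/2) hashes.
Step 2: For 960-bit output: 2^(960/2) = 2^480.
Step 3: Approximately 2^480 hash computations needed.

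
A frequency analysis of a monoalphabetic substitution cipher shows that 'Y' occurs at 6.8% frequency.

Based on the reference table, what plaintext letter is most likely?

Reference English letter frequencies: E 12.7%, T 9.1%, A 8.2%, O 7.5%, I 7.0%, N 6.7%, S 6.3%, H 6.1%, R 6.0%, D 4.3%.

Step 1: The observed frequency is 6.8%.
Step 2: Compare with English frequencies:
  E: 12.7% (difference: 5.9%)
  T: 9.1% (difference: 2.3%)
  A: 8.2% (difference: 1.4%)
  O: 7.5% (difference: 0.7%)
  I: 7.0% (difference: 0.2%)
  N: 6.7% (difference: 0.1%) <-- closest
  S: 6.3% (difference: 0.5%)
  H: 6.1% (difference: 0.7%)
  R: 6.0% (difference: 0.8%)
  D: 4.3% (difference: 2.5%)
Step 3: 'Y' most likely represents 'N' (frequency 6.7%).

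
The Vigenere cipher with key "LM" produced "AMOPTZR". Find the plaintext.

Step 1: Extend key: LMLMLML
Step 2: Decrypt each letter (c - k) mod 26:
  A(0) - L(11) = (0-11) mod 26 = 15 = P
  M(12) - M(12) = (12-12) mod 26 = 0 = A
  O(14) - L(11) = (14-11) mod 26 = 3 = D
  P(15) - M(12) = (15-12) mod 26 = 3 = D
  T(19) - L(11) = (19-11) mod 26 = 8 = I
  Z(25) - M(12) = (25-12) mod 26 = 13 = N
  R(17) - L(11) = (17-11) mod 26 = 6 = G
Plaintext: PADDING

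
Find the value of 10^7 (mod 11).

Step 1: Compute 10^7 mod 11 step by step, reducing modulo 11 at each step.
  10^1 mod 11 = 10
  10^2 mod 11 = (10 * 10) mod 11 = 1
  10^3 mod 11 = (1 * 10) mod 11 = 10
  10^4 mod 11 = (10 * 10) mod 11 = 1
  10^5 mod 11 = (1 * 10) mod 11 = 10
  10^6 mod 11 = (10 * 10) mod 11 = 1
  10^7 mod 11 = (1 * 10) mod 11 = 10
Step 2: Result = 10.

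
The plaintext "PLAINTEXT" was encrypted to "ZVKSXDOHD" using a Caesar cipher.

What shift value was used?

Step 1: Compare first letters: P (position 15) -> Z (position 25).
Step 2: Shift = (25 - 15) mod 26 = 10.
The shift value is 10.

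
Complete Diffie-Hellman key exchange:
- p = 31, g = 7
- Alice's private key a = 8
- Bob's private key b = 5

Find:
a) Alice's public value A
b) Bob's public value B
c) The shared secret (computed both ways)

Step 1: A = g^a mod p = 7^8 mod 31 = 10.
Step 2: B = g^b mod p = 7^5 mod 31 = 5.
Step 3: Alice computes s = B^a mod p = 5^8 mod 31 = 25.
Step 4: Bob computes s = A^b mod p = 10^5 mod 31 = 25.
Both sides agree: shared secret = 25.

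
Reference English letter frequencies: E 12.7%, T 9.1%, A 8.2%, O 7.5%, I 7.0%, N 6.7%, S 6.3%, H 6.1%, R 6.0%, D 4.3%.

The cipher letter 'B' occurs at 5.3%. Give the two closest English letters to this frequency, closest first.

Step 1: Observed frequency of 'B' is 5.3%.
Step 2: Compute distances to each reference frequency and sort:
  R (6.0%): difference = 0.7% <-- BEST
  H (6.1%): difference = 0.8% <-- RUNNER-UP
  S (6.3%): difference = 1.0%
  D (4.3%): difference = 1.0%
  N (6.7%): difference = 1.4%
Step 3: Most likely is 'R' (6.0%, diff 0.7%); second most likely is 'H' (6.1%, diff 0.8%).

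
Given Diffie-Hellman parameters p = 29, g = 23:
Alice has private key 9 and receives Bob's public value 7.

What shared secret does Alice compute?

Step 1: s = B^a mod p = 7^9 mod 29.
  7^1 mod 29 = 7
  7^2 mod 29 = (7 * 7) mod 29 = 20
  7^3 mod 29 = (20 * 7) mod 29 = 24
  7^4 mod 29 = (24 * 7) mod 29 = 23
  7^5 mod 29 = (23 * 7) mod 29 = 16
  7^6 mod 29 = (16 * 7) mod 29 = 25
  7^7 mod 29 = (25 * 7) mod 29 = 1
  7^8 mod 29 = (1 * 7) mod 29 = 7
  7^9 mod 29 = (7 * 7) mod 29 = 20
Result: shared secret = 20.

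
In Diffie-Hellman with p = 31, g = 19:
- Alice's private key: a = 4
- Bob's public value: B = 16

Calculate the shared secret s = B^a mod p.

Step 1: s = B^a mod p = 16^4 mod 31.
  16^1 mod 31 = 16
  16^2 mod 31 = (16 * 16) mod 31 = 8
  16^3 mod 31 = (8 * 16) mod 31 = 4
  16^4 mod 31 = (4 * 16) mod 31 = 2
Result: shared secret = 2.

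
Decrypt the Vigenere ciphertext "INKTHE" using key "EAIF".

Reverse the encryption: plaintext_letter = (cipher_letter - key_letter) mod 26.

Step 1: Extend key: EAIFEA
Step 2: Decrypt each letter (c - k) mod 26:
  I(8) - E(4) = (8-4) mod 26 = 4 = E
  N(13) - A(0) = (13-0) mod 26 = 13 = N
  K(10) - I(8) = (10-8) mod 26 = 2 = C
  T(19) - F(5) = (19-5) mod 26 = 14 = O
  H(7) - E(4) = (7-4) mod 26 = 3 = D
  E(4) - A(0) = (4-0) mod 26 = 4 = E
Plaintext: ENCODE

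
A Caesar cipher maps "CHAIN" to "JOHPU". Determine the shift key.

Step 1: Compare first letters: C (position 2) -> J (position 9).
Step 2: Shift = (9 - 2) mod 26 = 7.
The shift value is 7.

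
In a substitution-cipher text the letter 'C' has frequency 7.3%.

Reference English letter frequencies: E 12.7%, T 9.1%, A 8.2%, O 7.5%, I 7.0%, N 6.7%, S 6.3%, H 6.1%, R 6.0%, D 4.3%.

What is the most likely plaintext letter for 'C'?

Step 1: The observed frequency is 7.3%.
Step 2: Compare with English frequencies:
  E: 12.7% (difference: 5.4%)
  T: 9.1% (difference: 1.8%)
  A: 8.2% (difference: 0.9%)
  O: 7.5% (difference: 0.2%) <-- closest
  I: 7.0% (difference: 0.3%)
  N: 6.7% (difference: 0.6%)
  S: 6.3% (difference: 1.0%)
  H: 6.1% (difference: 1.2%)
  R: 6.0% (difference: 1.3%)
  D: 4.3% (difference: 3.0%)
Step 3: 'C' most likely represents 'O' (frequency 7.5%).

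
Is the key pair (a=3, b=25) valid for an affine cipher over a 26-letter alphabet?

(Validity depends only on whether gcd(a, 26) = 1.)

Step 1: Compute gcd(3, 26).
Step 2: gcd(3, 26) = 1.
Since gcd = 1, 3 is coprime with 26, so it is a valid key.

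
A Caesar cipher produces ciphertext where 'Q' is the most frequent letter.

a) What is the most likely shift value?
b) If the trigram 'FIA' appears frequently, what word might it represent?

Step 1: In English, 'E' is the most frequent letter (12.7%).
Step 2: The most frequent ciphertext letter is 'Q' (position 16).
Step 3: Shift = (16 - 4) mod 26 = 12.
Step 4: Decrypt 'FIA' by shifting back 12:
  F -> T
  I -> W
  A -> O
Step 5: 'FIA' decrypts to 'TWO'.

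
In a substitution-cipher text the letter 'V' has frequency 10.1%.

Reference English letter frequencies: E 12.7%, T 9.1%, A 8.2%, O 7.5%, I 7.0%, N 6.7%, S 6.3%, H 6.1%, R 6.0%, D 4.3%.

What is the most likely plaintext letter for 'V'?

Step 1: The observed frequency is 10.1%.
Step 2: Compare with English frequencies:
  E: 12.7% (difference: 2.6%)
  T: 9.1% (difference: 1.0%) <-- closest
  A: 8.2% (difference: 1.9%)
  O: 7.5% (difference: 2.6%)
  I: 7.0% (difference: 3.1%)
  N: 6.7% (difference: 3.4%)
  S: 6.3% (difference: 3.8%)
  H: 6.1% (difference: 4.0%)
  R: 6.0% (difference: 4.1%)
  D: 4.3% (difference: 5.8%)
Step 3: 'V' most likely represents 'T' (frequency 9.1%).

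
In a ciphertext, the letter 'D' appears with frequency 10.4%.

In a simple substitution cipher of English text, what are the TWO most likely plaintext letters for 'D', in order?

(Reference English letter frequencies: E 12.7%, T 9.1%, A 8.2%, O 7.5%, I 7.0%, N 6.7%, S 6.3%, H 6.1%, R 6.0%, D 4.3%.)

Step 1: Observed frequency of 'D' is 10.4%.
Step 2: Compute distances to each reference frequency and sort:
  T (9.1%): difference = 1.3% <-- BEST
  A (8.2%): difference = 2.2% <-- RUNNER-UP
  E (12.7%): difference = 2.3%
  O (7.5%): difference = 2.9%
  I (7.0%): difference = 3.4%
Step 3: Most likely is 'T' (9.1%, diff 1.3%); second most likely is 'A' (8.2%, diff 2.2%).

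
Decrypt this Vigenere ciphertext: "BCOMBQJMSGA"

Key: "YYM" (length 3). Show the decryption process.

Step 1: Key 'YYM' has length 3. Extended key: YYMYYMYYMYY
Step 2: Decrypt each position:
  B(1) - Y(24) = 3 = D
  C(2) - Y(24) = 4 = E
  O(14) - M(12) = 2 = C
  M(12) - Y(24) = 14 = O
  B(1) - Y(24) = 3 = D
  Q(16) - M(12) = 4 = E
  J(9) - Y(24) = 11 = L
  M(12) - Y(24) = 14 = O
  S(18) - M(12) = 6 = G
  G(6) - Y(24) = 8 = I
  A(0) - Y(24) = 2 = C
Plaintext: DECODELOGIC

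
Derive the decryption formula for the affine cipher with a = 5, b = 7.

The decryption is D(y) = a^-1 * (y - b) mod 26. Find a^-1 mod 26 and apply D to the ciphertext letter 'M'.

Step 1: Find a^-1, the modular inverse of 5 mod 26.
Step 2: We need 5 * a^-1 = 1 (mod 26).
Step 3: 5 * 21 = 105 = 4 * 26 + 1, so a^-1 = 21.
Step 4: D(y) = 21(y - 7) mod 26.
Step 5: Apply to 'M' (y = 12): D(12) = 21 * (12 - 7) mod 26 = 21 * 5 mod 26 = 1 -> 'B'.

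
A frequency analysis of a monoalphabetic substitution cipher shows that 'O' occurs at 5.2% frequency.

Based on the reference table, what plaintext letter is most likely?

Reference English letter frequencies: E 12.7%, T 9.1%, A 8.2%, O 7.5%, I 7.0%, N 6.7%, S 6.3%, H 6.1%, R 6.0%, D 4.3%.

Step 1: The observed frequency is 5.2%.
Step 2: Compare with English frequencies:
  E: 12.7% (difference: 7.5%)
  T: 9.1% (difference: 3.9%)
  A: 8.2% (difference: 3.0%)
  O: 7.5% (difference: 2.3%)
  I: 7.0% (difference: 1.8%)
  N: 6.7% (difference: 1.5%)
  S: 6.3% (difference: 1.1%)
  H: 6.1% (difference: 0.9%)
  R: 6.0% (difference: 0.8%) <-- closest
  D: 4.3% (difference: 0.9%)
Step 3: 'O' most likely represents 'R' (frequency 6.0%).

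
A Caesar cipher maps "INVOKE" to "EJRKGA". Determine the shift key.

Step 1: Compare first letters: I (position 8) -> E (position 4).
Step 2: Shift = (4 - 8) mod 26 = 22.
The shift value is 22.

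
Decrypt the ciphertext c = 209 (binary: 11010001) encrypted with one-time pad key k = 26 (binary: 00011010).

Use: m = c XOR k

Step 1: XOR ciphertext with key:
  Ciphertext: 11010001
  Key:        00011010
  XOR:        11001011
Step 2: Plaintext = 11001011 = 203 in decimal.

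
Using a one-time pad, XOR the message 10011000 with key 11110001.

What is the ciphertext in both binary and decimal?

Step 1: Write out the XOR operation bit by bit:
  Message: 10011000
  Key:     11110001
  XOR:     01101001
Step 2: Convert to decimal: 01101001 = 105.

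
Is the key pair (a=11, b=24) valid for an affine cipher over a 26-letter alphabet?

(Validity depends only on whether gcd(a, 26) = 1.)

Step 1: Compute gcd(11, 26).
Step 2: gcd(11, 26) = 1.
Since gcd = 1, 11 is coprime with 26, so it is a valid key.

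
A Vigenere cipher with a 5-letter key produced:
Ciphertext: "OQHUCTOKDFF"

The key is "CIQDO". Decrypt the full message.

Step 1: Key 'CIQDO' has length 5. Extended key: CIQDOCIQDOC
Step 2: Decrypt each position:
  O(14) - C(2) = 12 = M
  Q(16) - I(8) = 8 = I
  H(7) - Q(16) = 17 = R
  U(20) - D(3) = 17 = R
  C(2) - O(14) = 14 = O
  T(19) - C(2) = 17 = R
  O(14) - I(8) = 6 = G
  K(10) - Q(16) = 20 = U
  D(3) - D(3) = 0 = A
  F(5) - O(14) = 17 = R
  F(5) - C(2) = 3 = D
Plaintext: MIRRORGUARD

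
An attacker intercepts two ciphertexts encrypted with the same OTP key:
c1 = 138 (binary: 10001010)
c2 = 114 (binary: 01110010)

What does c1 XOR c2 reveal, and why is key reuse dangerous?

Step 1: c1 XOR c2 = (m1 XOR k) XOR (m2 XOR k).
Step 2: By XOR associativity/commutativity: = m1 XOR m2 XOR k XOR k = m1 XOR m2.
Step 3: 10001010 XOR 01110010 = 11111000 = 248.
Step 4: The key cancels out! An attacker learns m1 XOR m2 = 248, revealing the relationship between plaintexts.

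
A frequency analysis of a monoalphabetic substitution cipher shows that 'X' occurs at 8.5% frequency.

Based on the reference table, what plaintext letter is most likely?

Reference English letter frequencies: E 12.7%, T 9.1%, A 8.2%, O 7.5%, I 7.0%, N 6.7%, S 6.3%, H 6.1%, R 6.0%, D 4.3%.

Step 1: The observed frequency is 8.5%.
Step 2: Compare with English frequencies:
  E: 12.7% (difference: 4.2%)
  T: 9.1% (difference: 0.6%)
  A: 8.2% (difference: 0.3%) <-- closest
  O: 7.5% (difference: 1.0%)
  I: 7.0% (difference: 1.5%)
  N: 6.7% (difference: 1.8%)
  S: 6.3% (difference: 2.2%)
  H: 6.1% (difference: 2.4%)
  R: 6.0% (difference: 2.5%)
  D: 4.3% (difference: 4.2%)
Step 3: 'X' most likely represents 'A' (frequency 8.2%).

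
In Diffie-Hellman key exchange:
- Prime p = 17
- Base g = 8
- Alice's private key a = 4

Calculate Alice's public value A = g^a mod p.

Step 1: A = g^a mod p = 8^4 mod 17.
  8^1 mod 17 = 8
  8^2 mod 17 = (8 * 8) mod 17 = 13
  8^3 mod 17 = (13 * 8) mod 17 = 2
  8^4 mod 17 = (2 * 8) mod 17 = 16
Result: A = 16.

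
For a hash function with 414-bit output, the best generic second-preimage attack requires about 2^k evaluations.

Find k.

Step 1: The hash has a 414-bit output.
Step 2: Second-preimage resistance means: given a specific input x, it should be infeasible to find a different y with h(y) = h(x).
With a 414-bit output, a generic search for a second preimage costs about 2^414 evaluations (each trial matches the fixed target with probability 2^-414).
Step 3: Security level = 414 bits.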